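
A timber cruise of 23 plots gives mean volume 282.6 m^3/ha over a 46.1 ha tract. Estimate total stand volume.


Formula: Total Volume = Mean Volume per ha * Total Area
Total Volume = 282.6 m^3/ha * 46.1 ha
Total Volume = 13028 m^3

13028


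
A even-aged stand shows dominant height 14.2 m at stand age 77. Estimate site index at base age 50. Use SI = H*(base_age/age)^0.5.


Formula: SI = H_dom * (base_age / age)^0.5
Age ratio = 50 / 77 = 0.64935
sqrt(age_ratio) = 0.80582
SI = 14.2 * 0.80582 = 11.4 m

11.4


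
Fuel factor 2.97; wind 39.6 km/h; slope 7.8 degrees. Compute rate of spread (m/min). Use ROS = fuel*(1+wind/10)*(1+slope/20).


Formula: ROS = fuel * (1 + wind/10) * (1 + slope/20)
Wind factor = 1 + 39.6/10 = 4.96
Slope factor = 1 + 7.8/20 = 1.39
ROS = 2.97 * 4.96 * 1.39 = 20.48 m/min

20.48


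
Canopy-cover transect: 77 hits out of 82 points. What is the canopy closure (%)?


Formula: Canopy closure = covered points / total points * 100
Closure = 77 / 82 * 100
Closure = 0.939 * 100 = 93.9%

93.9


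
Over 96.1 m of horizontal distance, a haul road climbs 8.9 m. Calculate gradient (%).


Formula: Gradient = rise / run * 100
Gradient = 8.9 / 96.1 * 100 = 9.3%

9.3


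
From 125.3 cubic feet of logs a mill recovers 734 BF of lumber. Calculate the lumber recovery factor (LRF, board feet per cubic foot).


Formula: LRF = Lumber Output (BF) / Log Input (ft^3)
LRF = 734 BF / 125.3 ft^3
LRF = 5.86 BF/ft^3

5.86


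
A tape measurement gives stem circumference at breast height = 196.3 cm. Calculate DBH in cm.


Formula: DBH = C / pi
DBH = 196.3 / pi
pi = 3.14159...
DBH = 62.5 cm

62.5


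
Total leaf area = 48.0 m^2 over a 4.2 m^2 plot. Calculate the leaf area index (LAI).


Formula: LAI = total leaf area / ground area  (dimensionless)
LAI = 48.0 m^2 / 4.2 m^2
LAI = 11.43

11.43


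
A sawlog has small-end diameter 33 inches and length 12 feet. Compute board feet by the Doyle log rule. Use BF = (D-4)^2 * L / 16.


Doyle: BF = (D - 4)^2 * L / 16
Adjusted diameter = 33 - 4 = 29 in
(D-4)^2 = 29^2 = 841
BF = 841 * 12 / 16 = 631 BF

631


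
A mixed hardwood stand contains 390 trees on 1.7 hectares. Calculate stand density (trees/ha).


Formula: Stand Density = N_trees / Area_ha
Density = 390 trees / 1.7 ha
Density = 229 trees/ha

229


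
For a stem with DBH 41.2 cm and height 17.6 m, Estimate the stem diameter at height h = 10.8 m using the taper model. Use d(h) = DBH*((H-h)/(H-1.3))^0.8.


Taper: d(h) = DBH * ((H - h) / (H - 1.3))^0.8
Numerator = H - h = 17.6 - 10.8 = 6.8 m
Denominator = H - 1.3 = 17.6 - 1.3 = 16.3 m
Ratio = 6.8 / 16.3 = 0.41718
d = 41.2 * 0.41718^0.8 = 20.5 cm

20.5


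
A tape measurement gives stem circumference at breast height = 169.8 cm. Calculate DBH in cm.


Formula: DBH = C / pi
DBH = 169.8 / pi
pi = 3.14159...
DBH = 54.0 cm

54.0


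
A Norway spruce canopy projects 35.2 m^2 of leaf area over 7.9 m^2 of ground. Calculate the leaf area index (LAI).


Formula: LAI = total leaf area / ground area  (dimensionless)
LAI = 35.2 m^2 / 7.9 m^2
LAI = 4.46

4.46


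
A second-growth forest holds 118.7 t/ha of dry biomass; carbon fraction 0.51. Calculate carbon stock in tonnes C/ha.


Formula: Carbon Stock = Biomass * Carbon Fraction
C = 118.7 t/ha * 0.51
C = 60.5 t C/ha

60.5


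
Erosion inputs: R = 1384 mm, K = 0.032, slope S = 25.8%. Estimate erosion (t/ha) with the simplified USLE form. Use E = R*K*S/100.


Formula: E = R * K * S / 100  (simplified USLE)
R * K = 1384 * 0.032 = 44.288
E = 44.288 * 25.8 / 100 = 11.43 t/ha

11.43


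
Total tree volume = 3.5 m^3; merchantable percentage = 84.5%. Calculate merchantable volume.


Formula: MV = V_total * (merchantable_pct / 100)
Merchantable fraction = 84.5% / 100 = 0.845
MV = 3.5 m^3 * 0.845 = 2.958 m^3

2.958


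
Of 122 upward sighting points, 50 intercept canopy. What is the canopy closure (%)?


Formula: Canopy closure = covered points / total points * 100
Closure = 50 / 122 * 100
Closure = 0.4098 * 100 = 41.0%

41.0


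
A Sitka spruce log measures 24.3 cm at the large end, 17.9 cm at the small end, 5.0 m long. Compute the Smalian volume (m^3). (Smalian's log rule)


Smalian: V = (A1 + A2)/2 * L,  A = pi*(D/200)^2
A1 = pi*(24.3/200)^2 = 0.046377 m^2
A2 = pi*(17.9/200)^2 = 0.025165 m^2
V = (0.046377+0.025165)/2*5.0 = 0.1789 m^3

0.1789


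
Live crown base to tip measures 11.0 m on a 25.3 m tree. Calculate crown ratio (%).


Formula: Crown Ratio = (Crown Length / Total Height) * 100
CR = (11.0 m / 25.3 m) * 100
CR = 0.4348 * 100 = 43.5%

43.5


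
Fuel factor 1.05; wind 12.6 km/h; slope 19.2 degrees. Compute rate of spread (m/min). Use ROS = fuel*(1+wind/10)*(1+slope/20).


Formula: ROS = fuel * (1 + wind/10) * (1 + slope/20)
Wind factor = 1 + 12.6/10 = 2.26
Slope factor = 1 + 19.2/20 = 1.96
ROS = 1.05 * 2.26 * 1.96 = 4.65 m/min

4.65


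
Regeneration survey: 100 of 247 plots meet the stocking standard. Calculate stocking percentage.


Formula: Stocking % = stocked plots / total plots * 100
Stocking = 100 / 247 * 100
Stocking = 0.4049 * 100 = 40.5%

40.5


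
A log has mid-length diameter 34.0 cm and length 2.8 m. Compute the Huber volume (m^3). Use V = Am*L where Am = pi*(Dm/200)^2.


Huber: V = Am * L,  Am = pi*(Dm/200)^2
Am = pi*(34.0/200)^2 = 0.090792 m^2
V = 0.090792*2.8 = 0.2542 m^3

0.2542


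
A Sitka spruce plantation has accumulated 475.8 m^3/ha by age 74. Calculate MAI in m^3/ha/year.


Formula: MAI = Total Volume / Stand Age
MAI = 475.8 m^3/ha / 74 years
MAI = 6.43 m^3/ha/year

6.43


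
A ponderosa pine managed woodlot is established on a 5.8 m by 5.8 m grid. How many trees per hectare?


Formula: TPH = 10000 m^2/ha / (spacing_x * spacing_y)
Area per tree = 5.8 m * 5.8 m = 33.64 m^2
TPH = 10000 / 33.64 = 297 trees/ha

297


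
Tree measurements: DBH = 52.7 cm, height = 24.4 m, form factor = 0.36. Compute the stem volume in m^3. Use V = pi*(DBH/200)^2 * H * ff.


Formula: V = pi * (DBH/200)^2 * H * ff
Radius = DBH/200 = 52.7/200 = 0.2635 m
Radius^2 = 0.2635^2 = 0.06943225 m^2
V = pi * 0.06943225 * 24.4 * 0.36
V = 1.916 m^3

1.916


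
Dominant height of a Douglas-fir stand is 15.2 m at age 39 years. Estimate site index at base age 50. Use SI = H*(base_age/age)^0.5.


Formula: SI = H_dom * (base_age / age)^0.5
Age ratio = 50 / 39 = 1.28205
sqrt(age_ratio) = 1.13228
SI = 15.2 * 1.13228 = 17.2 m

17.2


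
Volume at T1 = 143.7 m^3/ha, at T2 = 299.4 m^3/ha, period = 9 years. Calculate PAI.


Formula: PAI = (V_T2 - V_T1) / (T2 - T1)
Volume increment = 299.4 - 143.7 = 155.7 m^3/ha
PAI = 155.7 / 9 = 17.3 m^3/ha/year

17.3


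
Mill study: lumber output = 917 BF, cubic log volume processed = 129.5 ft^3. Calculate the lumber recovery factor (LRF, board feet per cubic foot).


Formula: LRF = Lumber Output (BF) / Log Input (ft^3)
LRF = 917 BF / 129.5 ft^3
LRF = 7.08 BF/ft^3

7.08


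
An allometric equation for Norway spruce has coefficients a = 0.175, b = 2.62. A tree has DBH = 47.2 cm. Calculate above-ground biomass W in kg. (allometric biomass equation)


Formula: W = a * DBH^b  (allometric power law)
DBH^b = 47.2^2.62 = 24306.8139
W = 0.175 * 24306.8139 = 4253.7 kg

4253.7


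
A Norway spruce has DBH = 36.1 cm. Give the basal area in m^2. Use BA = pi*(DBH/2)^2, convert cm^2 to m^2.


Formula: BA = pi * (DBH/2)^2 / 10000  (cm^2 to m^2)
Radius = DBH/2 = 36.1/2 = 18.05 cm
BA = pi * 18.05^2 / 10000
   = 1023.5387 cm^2 / 10000
   = 0.1024 m^2

0.1024


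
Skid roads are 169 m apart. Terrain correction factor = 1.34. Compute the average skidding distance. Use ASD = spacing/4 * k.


Formula: ASD = (spacing / 4) * correction
Uncorrected distance = spacing / 4 = 169 / 4 = 42.25 m
ASD = 42.25 * 1.34 = 57 m

57


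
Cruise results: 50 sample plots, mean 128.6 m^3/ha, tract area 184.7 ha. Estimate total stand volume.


Formula: Total Volume = Mean Volume per ha * Total Area
Total Volume = 128.6 m^3/ha * 184.7 ha
Total Volume = 23752 m^3

23752


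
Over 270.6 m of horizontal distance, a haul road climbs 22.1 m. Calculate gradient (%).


Formula: Gradient = rise / run * 100
Gradient = 22.1 / 270.6 * 100 = 8.2%

8.2


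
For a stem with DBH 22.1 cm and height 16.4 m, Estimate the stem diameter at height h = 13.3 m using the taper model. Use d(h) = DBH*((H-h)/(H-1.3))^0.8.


Taper: d(h) = DBH * ((H - h) / (H - 1.3))^0.8
Numerator = H - h = 16.4 - 13.3 = 3.1 m
Denominator = H - 1.3 = 16.4 - 1.3 = 15.1 m
Ratio = 3.1 / 15.1 = 0.2053
d = 22.1 * 0.2053^0.8 = 6.2 cm

6.2


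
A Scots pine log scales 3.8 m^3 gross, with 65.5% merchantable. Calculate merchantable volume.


Formula: MV = V_total * (merchantable_pct / 100)
Merchantable fraction = 65.5% / 100 = 0.655
MV = 3.8 m^3 * 0.655 = 2.489 m^3

2.489


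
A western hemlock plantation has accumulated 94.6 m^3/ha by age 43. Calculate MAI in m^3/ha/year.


Formula: MAI = Total Volume / Stand Age
MAI = 94.6 m^3/ha / 43 years
MAI = 2.2 m^3/ha/year

2.2


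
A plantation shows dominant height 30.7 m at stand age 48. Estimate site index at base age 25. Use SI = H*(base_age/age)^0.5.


Formula: SI = H_dom * (base_age / age)^0.5
Age ratio = 25 / 48 = 0.52083
sqrt(age_ratio) = 0.72169
SI = 30.7 * 0.72169 = 22.2 m

22.2


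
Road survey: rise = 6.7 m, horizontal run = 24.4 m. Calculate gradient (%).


Formula: Gradient = rise / run * 100
Gradient = 6.7 / 24.4 * 100 = 27.5%

27.5


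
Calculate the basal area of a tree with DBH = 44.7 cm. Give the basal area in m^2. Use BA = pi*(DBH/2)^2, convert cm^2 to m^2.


Formula: BA = pi * (DBH/2)^2 / 10000  (cm^2 to m^2)
Radius = DBH/2 = 44.7/2 = 22.35 cm
BA = pi * 22.35^2 / 10000
   = 1569.2962 cm^2 / 10000
   = 0.1569 m^2

0.1569


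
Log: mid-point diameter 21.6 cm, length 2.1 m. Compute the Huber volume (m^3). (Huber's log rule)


Huber: V = Am * L,  Am = pi*(Dm/200)^2
Am = pi*(21.6/200)^2 = 0.036644 m^2
V = 0.036644*2.1 = 0.077 m^3

0.077


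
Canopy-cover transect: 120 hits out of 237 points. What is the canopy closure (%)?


Formula: Canopy closure = covered points / total points * 100
Closure = 120 / 237 * 100
Closure = 0.5063 * 100 = 50.6%

50.6


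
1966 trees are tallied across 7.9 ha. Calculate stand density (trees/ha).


Formula: Stand Density = N_trees / Area_ha
Density = 1966 trees / 7.9 ha
Density = 249 trees/ha

249


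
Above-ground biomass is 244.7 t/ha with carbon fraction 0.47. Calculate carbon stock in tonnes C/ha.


Formula: Carbon Stock = Biomass * Carbon Fraction
C = 244.7 t/ha * 0.47
C = 115.0 t C/ha

115.0


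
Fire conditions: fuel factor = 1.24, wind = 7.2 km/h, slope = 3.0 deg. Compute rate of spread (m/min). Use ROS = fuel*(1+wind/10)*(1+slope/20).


Formula: ROS = fuel * (1 + wind/10) * (1 + slope/20)
Wind factor = 1 + 7.2/10 = 1.72
Slope factor = 1 + 3.0/20 = 1.15
ROS = 1.24 * 1.72 * 1.15 = 2.45 m/min

2.45


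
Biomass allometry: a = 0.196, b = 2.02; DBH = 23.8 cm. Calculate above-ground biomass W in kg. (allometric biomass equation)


Formula: W = a * DBH^b  (allometric power law)
DBH^b = 23.8^2.02 = 603.5114
W = 0.196 * 603.5114 = 118.3 kg

118.3


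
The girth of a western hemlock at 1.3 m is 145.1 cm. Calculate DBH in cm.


Formula: DBH = C / pi
DBH = 145.1 / pi
pi = 3.14159...
DBH = 46.2 cm

46.2


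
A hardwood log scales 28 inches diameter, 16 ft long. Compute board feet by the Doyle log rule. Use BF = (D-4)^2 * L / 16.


Doyle: BF = (D - 4)^2 * L / 16
Adjusted diameter = 28 - 4 = 24 in
(D-4)^2 = 24^2 = 576
BF = 576 * 16 / 16 = 576 BF

576


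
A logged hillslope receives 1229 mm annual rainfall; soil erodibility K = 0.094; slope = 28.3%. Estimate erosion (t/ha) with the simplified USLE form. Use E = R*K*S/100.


Formula: E = R * K * S / 100  (simplified USLE)
R * K = 1229 * 0.094 = 115.526
E = 115.526 * 28.3 / 100 = 32.69 t/ha

32.69


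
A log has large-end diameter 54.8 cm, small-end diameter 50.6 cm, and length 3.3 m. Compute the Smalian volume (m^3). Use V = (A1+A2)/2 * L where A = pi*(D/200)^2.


Smalian: V = (A1 + A2)/2 * L,  A = pi*(D/200)^2
A1 = pi*(54.8/200)^2 = 0.235858 m^2
A2 = pi*(50.6/200)^2 = 0.20109 m^2
V = (0.235858+0.20109)/2*3.3 = 0.721 m^3

0.721


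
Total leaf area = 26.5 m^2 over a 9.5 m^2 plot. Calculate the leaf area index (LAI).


Formula: LAI = total leaf area / ground area  (dimensionless)
LAI = 26.5 m^2 / 9.5 m^2
LAI = 2.79

2.79


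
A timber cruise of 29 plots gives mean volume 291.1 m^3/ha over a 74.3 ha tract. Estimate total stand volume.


Formula: Total Volume = Mean Volume per ha * Total Area
Total Volume = 291.1 m^3/ha * 74.3 ha
Total Volume = 21629 m^3

21629


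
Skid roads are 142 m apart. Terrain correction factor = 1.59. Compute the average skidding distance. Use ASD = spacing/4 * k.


Formula: ASD = (spacing / 4) * correction
Uncorrected distance = spacing / 4 = 142 / 4 = 35.5 m
ASD = 35.5 * 1.59 = 56 m

56


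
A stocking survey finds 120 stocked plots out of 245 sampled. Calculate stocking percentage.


Formula: Stocking % = stocked plots / total plots * 100
Stocking = 120 / 245 * 100
Stocking = 0.4898 * 100 = 49.0%

49.0


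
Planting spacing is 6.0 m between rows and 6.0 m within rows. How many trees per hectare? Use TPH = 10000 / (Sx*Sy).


Formula: TPH = 10000 m^2/ha / (spacing_x * spacing_y)
Area per tree = 6.0 m * 6.0 m = 36.0 m^2
TPH = 10000 / 36.0 = 278 trees/ha

278


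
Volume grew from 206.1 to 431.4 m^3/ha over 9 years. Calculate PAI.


Formula: PAI = (V_T2 - V_T1) / (T2 - T1)
Volume increment = 431.4 - 206.1 = 225.3 m^3/ha
PAI = 225.3 / 9 = 25.03 m^3/ha/year

25.03


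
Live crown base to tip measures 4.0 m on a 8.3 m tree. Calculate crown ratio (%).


Formula: Crown Ratio = (Crown Length / Total Height) * 100
CR = (4.0 m / 8.3 m) * 100
CR = 0.4819 * 100 = 48.2%

48.2


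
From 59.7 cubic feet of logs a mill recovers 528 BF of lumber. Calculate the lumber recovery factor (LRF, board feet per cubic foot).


Formula: LRF = Lumber Output (BF) / Log Input (ft^3)
LRF = 528 BF / 59.7 ft^3
LRF = 8.84 BF/ft^3

8.84


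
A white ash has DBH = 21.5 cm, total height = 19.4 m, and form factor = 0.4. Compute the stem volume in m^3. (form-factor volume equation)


Formula: V = pi * (DBH/200)^2 * H * ff
Radius = DBH/200 = 21.5/200 = 0.1075 m
Radius^2 = 0.1075^2 = 0.01155625 m^2
V = pi * 0.01155625 * 19.4 * 0.4
V = 0.282 m^3

0.282


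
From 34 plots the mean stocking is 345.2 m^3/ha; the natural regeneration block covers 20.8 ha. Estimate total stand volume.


Formula: Total Volume = Mean Volume per ha * Total Area
Total Volume = 345.2 m^3/ha * 20.8 ha
Total Volume = 7180 m^3

7180


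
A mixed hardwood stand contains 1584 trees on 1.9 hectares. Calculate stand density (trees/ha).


Formula: Stand Density = N_trees / Area_ha
Density = 1584 trees / 1.9 ha
Density = 834 trees/ha

834


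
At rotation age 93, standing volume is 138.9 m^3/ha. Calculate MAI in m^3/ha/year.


Formula: MAI = Total Volume / Stand Age
MAI = 138.9 m^3/ha / 93 years
MAI = 1.49 m^3/ha/year

1.49


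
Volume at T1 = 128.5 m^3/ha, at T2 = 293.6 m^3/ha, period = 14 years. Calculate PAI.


Formula: PAI = (V_T2 - V_T1) / (T2 - T1)
Volume increment = 293.6 - 128.5 = 165.1 m^3/ha
PAI = 165.1 / 14 = 11.79 m^3/ha/year

11.79


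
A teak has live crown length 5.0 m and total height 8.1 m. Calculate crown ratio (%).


Formula: Crown Ratio = (Crown Length / Total Height) * 100
CR = (5.0 m / 8.1 m) * 100
CR = 0.6173 * 100 = 61.7%

61.7


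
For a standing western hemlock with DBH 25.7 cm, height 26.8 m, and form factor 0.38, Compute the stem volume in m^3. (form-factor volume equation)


Formula: V = pi * (DBH/200)^2 * H * ff
Radius = DBH/200 = 25.7/200 = 0.1285 m
Radius^2 = 0.1285^2 = 0.01651225 m^2
V = pi * 0.01651225 * 26.8 * 0.38
V = 0.528 m^3

0.528


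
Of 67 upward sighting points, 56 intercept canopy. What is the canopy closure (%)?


Formula: Canopy closure = covered points / total points * 100
Closure = 56 / 67 * 100
Closure = 0.8358 * 100 = 83.6%

83.6


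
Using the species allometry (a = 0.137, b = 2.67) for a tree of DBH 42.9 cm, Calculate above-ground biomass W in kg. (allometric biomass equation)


Formula: W = a * DBH^b  (allometric power law)
DBH^b = 42.9^2.67 = 22838.1526
W = 0.137 * 22838.1526 = 3128.8 kg

3128.8


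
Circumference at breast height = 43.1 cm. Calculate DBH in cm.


Formula: DBH = C / pi
DBH = 43.1 / pi
pi = 3.14159...
DBH = 13.7 cm

13.7


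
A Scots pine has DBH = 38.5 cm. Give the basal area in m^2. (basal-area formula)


Formula: BA = pi * (DBH/2)^2 / 10000  (cm^2 to m^2)
Radius = DBH/2 = 38.5/2 = 19.25 cm
BA = pi * 19.25^2 / 10000
   = 1164.1564 cm^2 / 10000
   = 0.1164 m^2

0.1164


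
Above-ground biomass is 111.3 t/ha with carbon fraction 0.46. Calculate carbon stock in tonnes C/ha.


Formula: Carbon Stock = Biomass * Carbon Fraction
C = 111.3 t/ha * 0.46
C = 51.2 t C/ha

51.2


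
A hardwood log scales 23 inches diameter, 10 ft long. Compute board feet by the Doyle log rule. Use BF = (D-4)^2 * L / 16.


Doyle: BF = (D - 4)^2 * L / 16
Adjusted diameter = 23 - 4 = 19 in
(D-4)^2 = 19^2 = 361
BF = 361 * 10 / 16 = 226 BF

226


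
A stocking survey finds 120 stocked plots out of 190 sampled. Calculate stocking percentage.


Formula: Stocking % = stocked plots / total plots * 100
Stocking = 120 / 190 * 100
Stocking = 0.6316 * 100 = 63.2%

63.2


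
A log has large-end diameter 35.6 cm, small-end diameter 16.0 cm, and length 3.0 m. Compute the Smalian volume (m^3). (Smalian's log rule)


Smalian: V = (A1 + A2)/2 * L,  A = pi*(D/200)^2
A1 = pi*(35.6/200)^2 = 0.099538 m^2
A2 = pi*(16.0/200)^2 = 0.020106 m^2
V = (0.099538+0.020106)/2*3.0 = 0.1795 m^3

0.1795


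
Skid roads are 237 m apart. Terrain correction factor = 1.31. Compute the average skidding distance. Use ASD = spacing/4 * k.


Formula: ASD = (spacing / 4) * correction
Uncorrected distance = spacing / 4 = 237 / 4 = 59.25 m
ASD = 59.25 * 1.31 = 78 m

78


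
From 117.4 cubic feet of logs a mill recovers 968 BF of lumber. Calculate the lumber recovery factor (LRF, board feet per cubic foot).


Formula: LRF = Lumber Output (BF) / Log Input (ft^3)
LRF = 968 BF / 117.4 ft^3
LRF = 8.25 BF/ft^3

8.25


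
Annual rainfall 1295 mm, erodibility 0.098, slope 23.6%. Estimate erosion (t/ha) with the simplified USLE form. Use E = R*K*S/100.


Formula: E = R * K * S / 100  (simplified USLE)
R * K = 1295 * 0.098 = 126.91
E = 126.91 * 23.6 / 100 = 29.95 t/ha

29.95


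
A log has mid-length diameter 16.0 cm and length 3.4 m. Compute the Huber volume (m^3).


Huber: V = Am * L,  Am = pi*(Dm/200)^2
Am = pi*(16.0/200)^2 = 0.020106 m^2
V = 0.020106*3.4 = 0.0684 m^3

0.0684


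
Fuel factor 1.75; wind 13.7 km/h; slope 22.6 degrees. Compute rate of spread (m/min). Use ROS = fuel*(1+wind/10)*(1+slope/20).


Formula: ROS = fuel * (1 + wind/10) * (1 + slope/20)
Wind factor = 1 + 13.7/10 = 2.37
Slope factor = 1 + 22.6/20 = 2.13
ROS = 1.75 * 2.37 * 2.13 = 8.83 m/min

8.83


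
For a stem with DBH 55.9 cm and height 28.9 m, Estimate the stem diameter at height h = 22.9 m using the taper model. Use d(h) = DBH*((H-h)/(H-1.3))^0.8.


Taper: d(h) = DBH * ((H - h) / (H - 1.3))^0.8
Numerator = H - h = 28.9 - 22.9 = 6.0 m
Denominator = H - 1.3 = 28.9 - 1.3 = 27.6 m
Ratio = 6.0 / 27.6 = 0.21739
d = 55.9 * 0.21739^0.8 = 16.5 cm

16.5


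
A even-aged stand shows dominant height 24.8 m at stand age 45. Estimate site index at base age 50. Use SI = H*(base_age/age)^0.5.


Formula: SI = H_dom * (base_age / age)^0.5
Age ratio = 50 / 45 = 1.11111
sqrt(age_ratio) = 1.05409
SI = 24.8 * 1.05409 = 26.1 m

26.1


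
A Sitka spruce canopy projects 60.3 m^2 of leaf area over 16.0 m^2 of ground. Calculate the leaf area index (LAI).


Formula: LAI = total leaf area / ground area  (dimensionless)
LAI = 60.3 m^2 / 16.0 m^2
LAI = 3.77

3.77


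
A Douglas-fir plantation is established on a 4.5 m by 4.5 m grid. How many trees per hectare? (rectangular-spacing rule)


Formula: TPH = 10000 m^2/ha / (spacing_x * spacing_y)
Area per tree = 4.5 m * 4.5 m = 20.25 m^2
TPH = 10000 / 20.25 = 494 trees/ha

494


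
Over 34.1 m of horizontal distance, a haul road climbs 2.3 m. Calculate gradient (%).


Formula: Gradient = rise / run * 100
Gradient = 2.3 / 34.1 * 100 = 6.7%

6.7


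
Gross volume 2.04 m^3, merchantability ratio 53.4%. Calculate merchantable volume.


Formula: MV = V_total * (merchantable_pct / 100)
Merchantable fraction = 53.4% / 100 = 0.534
MV = 2.04 m^3 * 0.534 = 1.089 m^3

1.089


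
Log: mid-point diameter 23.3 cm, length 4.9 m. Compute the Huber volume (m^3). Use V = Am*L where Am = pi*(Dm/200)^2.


Huber: V = Am * L,  Am = pi*(Dm/200)^2
Am = pi*(23.3/200)^2 = 0.042638 m^2
V = 0.042638*4.9 = 0.2089 m^3

0.2089


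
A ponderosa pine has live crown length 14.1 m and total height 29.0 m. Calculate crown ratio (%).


Formula: Crown Ratio = (Crown Length / Total Height) * 100
CR = (14.1 m / 29.0 m) * 100
CR = 0.4862 * 100 = 48.6%

48.6


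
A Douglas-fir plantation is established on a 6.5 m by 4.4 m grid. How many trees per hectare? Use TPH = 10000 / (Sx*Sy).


Formula: TPH = 10000 m^2/ha / (spacing_x * spacing_y)
Area per tree = 6.5 m * 4.4 m = 28.6 m^2
TPH = 10000 / 28.6 = 350 trees/ha

350


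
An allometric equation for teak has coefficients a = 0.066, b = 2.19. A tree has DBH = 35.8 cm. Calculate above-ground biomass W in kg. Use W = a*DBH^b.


Formula: W = a * DBH^b  (allometric power law)
DBH^b = 35.8^2.19 = 2529.3203
W = 0.066 * 2529.3203 = 166.9 kg

166.9


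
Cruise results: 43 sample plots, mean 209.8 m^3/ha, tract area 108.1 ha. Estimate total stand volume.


Formula: Total Volume = Mean Volume per ha * Total Area
Total Volume = 209.8 m^3/ha * 108.1 ha
Total Volume = 22679 m^3

22679


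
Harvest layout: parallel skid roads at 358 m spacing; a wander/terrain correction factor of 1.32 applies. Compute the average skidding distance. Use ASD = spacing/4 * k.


Formula: ASD = (spacing / 4) * correction
Uncorrected distance = spacing / 4 = 358 / 4 = 89.5 m
ASD = 89.5 * 1.32 = 118 m

118


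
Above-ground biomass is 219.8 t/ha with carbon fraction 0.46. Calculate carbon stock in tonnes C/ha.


Formula: Carbon Stock = Biomass * Carbon Fraction
C = 219.8 t/ha * 0.46
C = 101.1 t C/ha

101.1


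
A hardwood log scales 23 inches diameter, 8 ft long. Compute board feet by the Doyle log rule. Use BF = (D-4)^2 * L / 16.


Doyle: BF = (D - 4)^2 * L / 16
Adjusted diameter = 23 - 4 = 19 in
(D-4)^2 = 19^2 = 361
BF = 361 * 8 / 16 = 181 BF

181


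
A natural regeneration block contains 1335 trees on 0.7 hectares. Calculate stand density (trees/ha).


Formula: Stand Density = N_trees / Area_ha
Density = 1335 trees / 0.7 ha
Density = 1907 trees/ha

1907


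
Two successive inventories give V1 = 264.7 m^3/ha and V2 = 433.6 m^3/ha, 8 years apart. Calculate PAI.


Formula: PAI = (V_T2 - V_T1) / (T2 - T1)
Volume increment = 433.6 - 264.7 = 168.9 m^3/ha
PAI = 168.9 / 8 = 21.11 m^3/ha/year

21.11


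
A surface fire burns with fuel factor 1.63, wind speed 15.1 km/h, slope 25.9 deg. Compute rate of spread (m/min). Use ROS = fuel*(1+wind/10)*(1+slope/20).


Formula: ROS = fuel * (1 + wind/10) * (1 + slope/20)
Wind factor = 1 + 15.1/10 = 2.51
Slope factor = 1 + 25.9/20 = 2.295
ROS = 1.63 * 2.51 * 2.295 = 9.39 m/min

9.39


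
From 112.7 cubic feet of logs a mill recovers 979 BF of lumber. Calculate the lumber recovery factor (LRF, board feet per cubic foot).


Formula: LRF = Lumber Output (BF) / Log Input (ft^3)
LRF = 979 BF / 112.7 ft^3
LRF = 8.69 BF/ft^3

8.69


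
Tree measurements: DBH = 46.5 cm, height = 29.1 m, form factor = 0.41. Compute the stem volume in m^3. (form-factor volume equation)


Formula: V = pi * (DBH/200)^2 * H * ff
Radius = DBH/200 = 46.5/200 = 0.2325 m
Radius^2 = 0.2325^2 = 0.05405625 m^2
V = pi * 0.05405625 * 29.1 * 0.41
V = 2.026 m^3

2.026


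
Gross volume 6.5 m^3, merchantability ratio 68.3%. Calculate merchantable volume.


Formula: MV = V_total * (merchantable_pct / 100)
Merchantable fraction = 68.3% / 100 = 0.683
MV = 6.5 m^3 * 0.683 = 4.44 m^3

4.44


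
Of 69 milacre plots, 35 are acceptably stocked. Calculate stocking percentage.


Formula: Stocking % = stocked plots / total plots * 100
Stocking = 35 / 69 * 100
Stocking = 0.5072 * 100 = 50.7%

50.7


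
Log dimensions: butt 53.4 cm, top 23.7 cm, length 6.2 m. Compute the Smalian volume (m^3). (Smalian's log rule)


Smalian: V = (A1 + A2)/2 * L,  A = pi*(D/200)^2
A1 = pi*(53.4/200)^2 = 0.223961 m^2
A2 = pi*(23.7/200)^2 = 0.044115 m^2
V = (0.223961+0.044115)/2*6.2 = 0.831 m^3

0.831


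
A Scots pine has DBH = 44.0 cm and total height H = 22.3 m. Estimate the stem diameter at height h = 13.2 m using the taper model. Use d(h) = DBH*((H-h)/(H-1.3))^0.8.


Taper: d(h) = DBH * ((H - h) / (H - 1.3))^0.8
Numerator = H - h = 22.3 - 13.2 = 9.1 m
Denominator = H - 1.3 = 22.3 - 1.3 = 21.0 m
Ratio = 9.1 / 21.0 = 0.43333
d = 44.0 * 0.43333^0.8 = 22.5 cm

22.5


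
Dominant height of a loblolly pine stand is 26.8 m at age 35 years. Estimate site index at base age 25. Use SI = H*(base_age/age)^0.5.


Formula: SI = H_dom * (base_age / age)^0.5
Age ratio = 25 / 35 = 0.71429
sqrt(age_ratio) = 0.84515
SI = 26.8 * 0.84515 = 22.7 m

22.7


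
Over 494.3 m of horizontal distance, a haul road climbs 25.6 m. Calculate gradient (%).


Formula: Gradient = rise / run * 100
Gradient = 25.6 / 494.3 * 100 = 5.2%

5.2


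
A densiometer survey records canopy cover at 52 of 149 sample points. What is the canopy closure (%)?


Formula: Canopy closure = covered points / total points * 100
Closure = 52 / 149 * 100
Closure = 0.349 * 100 = 34.9%

34.9


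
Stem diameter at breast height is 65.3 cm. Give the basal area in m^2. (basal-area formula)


Formula: BA = pi * (DBH/2)^2 / 10000  (cm^2 to m^2)
Radius = DBH/2 = 65.3/2 = 32.65 cm
BA = pi * 32.65^2 / 10000
   = 3349.0085 cm^2 / 10000
   = 0.3349 m^2

0.3349


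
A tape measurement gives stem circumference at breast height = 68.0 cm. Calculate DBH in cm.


Formula: DBH = C / pi
DBH = 68.0 / pi
pi = 3.14159...
DBH = 21.6 cm

21.6


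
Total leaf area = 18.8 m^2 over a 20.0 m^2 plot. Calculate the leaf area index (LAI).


Formula: LAI = total leaf area / ground area  (dimensionless)
LAI = 18.8 m^2 / 20.0 m^2
LAI = 0.94

0.94


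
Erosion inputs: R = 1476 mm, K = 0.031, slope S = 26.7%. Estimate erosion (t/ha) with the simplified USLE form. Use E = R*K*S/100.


Formula: E = R * K * S / 100  (simplified USLE)
R * K = 1476 * 0.031 = 45.756
E = 45.756 * 26.7 / 100 = 12.22 t/ha

12.22


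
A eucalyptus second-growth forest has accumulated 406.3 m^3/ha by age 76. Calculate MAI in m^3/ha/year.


Formula: MAI = Total Volume / Stand Age
MAI = 406.3 m^3/ha / 76 years
MAI = 5.35 m^3/ha/year

5.35


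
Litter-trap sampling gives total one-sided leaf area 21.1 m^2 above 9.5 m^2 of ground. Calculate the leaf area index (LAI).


Formula: LAI = total leaf area / ground area  (dimensionless)
LAI = 21.1 m^2 / 9.5 m^2
LAI = 2.22

2.22


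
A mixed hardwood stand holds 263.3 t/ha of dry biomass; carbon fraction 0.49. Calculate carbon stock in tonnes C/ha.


Formula: Carbon Stock = Biomass * Carbon Fraction
C = 263.3 t/ha * 0.49
C = 129.0 t C/ha

129.0


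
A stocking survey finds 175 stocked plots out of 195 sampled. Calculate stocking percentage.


Formula: Stocking % = stocked plots / total plots * 100
Stocking = 175 / 195 * 100
Stocking = 0.8974 * 100 = 89.7%

89.7


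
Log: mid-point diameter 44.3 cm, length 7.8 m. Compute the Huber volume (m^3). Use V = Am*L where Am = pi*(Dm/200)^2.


Huber: V = Am * L,  Am = pi*(Dm/200)^2
Am = pi*(44.3/200)^2 = 0.154134 m^2
V = 0.154134*7.8 = 1.2022 m^3

1.2022


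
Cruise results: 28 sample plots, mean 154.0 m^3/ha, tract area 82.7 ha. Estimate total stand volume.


Formula: Total Volume = Mean Volume per ha * Total Area
Total Volume = 154.0 m^3/ha * 82.7 ha
Total Volume = 12736 m^3

12736


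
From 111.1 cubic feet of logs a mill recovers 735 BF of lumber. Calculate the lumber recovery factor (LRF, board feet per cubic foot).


Formula: LRF = Lumber Output (BF) / Log Input (ft^3)
LRF = 735 BF / 111.1 ft^3
LRF = 6.62 BF/ft^3

6.62


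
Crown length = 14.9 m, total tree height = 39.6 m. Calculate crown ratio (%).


Formula: Crown Ratio = (Crown Length / Total Height) * 100
CR = (14.9 m / 39.6 m) * 100
CR = 0.3763 * 100 = 37.6%

37.6


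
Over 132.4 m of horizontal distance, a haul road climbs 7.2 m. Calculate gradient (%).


Formula: Gradient = rise / run * 100
Gradient = 7.2 / 132.4 * 100 = 5.4%

5.4


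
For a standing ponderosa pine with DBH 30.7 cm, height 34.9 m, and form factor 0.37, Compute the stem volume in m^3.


Formula: V = pi * (DBH/200)^2 * H * ff
Radius = DBH/200 = 30.7/200 = 0.1535 m
Radius^2 = 0.1535^2 = 0.02356225 m^2
V = pi * 0.02356225 * 34.9 * 0.37
V = 0.956 m^3

0.956


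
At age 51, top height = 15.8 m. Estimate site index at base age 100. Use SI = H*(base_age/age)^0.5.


Formula: SI = H_dom * (base_age / age)^0.5
Age ratio = 100 / 51 = 1.96078
sqrt(age_ratio) = 1.40028
SI = 15.8 * 1.40028 = 22.1 m

22.1


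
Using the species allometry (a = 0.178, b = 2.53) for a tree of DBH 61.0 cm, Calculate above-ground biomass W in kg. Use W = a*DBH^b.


Formula: W = a * DBH^b  (allometric power law)
DBH^b = 61.0^2.53 = 32876.4172
W = 0.178 * 32876.4172 = 5852.0 kg

5852.0


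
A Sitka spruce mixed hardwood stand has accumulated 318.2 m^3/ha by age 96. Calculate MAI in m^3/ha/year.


Formula: MAI = Total Volume / Stand Age
MAI = 318.2 m^3/ha / 96 years
MAI = 3.31 m^3/ha/year

3.31


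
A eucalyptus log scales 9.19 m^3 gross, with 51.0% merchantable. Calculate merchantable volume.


Formula: MV = V_total * (merchantable_pct / 100)
Merchantable fraction = 51.0% / 100 = 0.51
MV = 9.19 m^3 * 0.51 = 4.687 m^3

4.687


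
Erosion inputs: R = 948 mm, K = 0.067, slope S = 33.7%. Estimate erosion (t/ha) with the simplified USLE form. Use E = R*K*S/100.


Formula: E = R * K * S / 100  (simplified USLE)
R * K = 948 * 0.067 = 63.516
E = 63.516 * 33.7 / 100 = 21.4 t/ha

21.4


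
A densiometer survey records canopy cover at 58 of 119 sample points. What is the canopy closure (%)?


Formula: Canopy closure = covered points / total points * 100
Closure = 58 / 119 * 100
Closure = 0.4874 * 100 = 48.7%

48.7


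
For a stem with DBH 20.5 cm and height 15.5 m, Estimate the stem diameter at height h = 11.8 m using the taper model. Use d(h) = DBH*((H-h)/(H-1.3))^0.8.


Taper: d(h) = DBH * ((H - h) / (H - 1.3))^0.8
Numerator = H - h = 15.5 - 11.8 = 3.7 m
Denominator = H - 1.3 = 15.5 - 1.3 = 14.2 m
Ratio = 3.7 / 14.2 = 0.26056
d = 20.5 * 0.26056^0.8 = 7.0 cm

7.0


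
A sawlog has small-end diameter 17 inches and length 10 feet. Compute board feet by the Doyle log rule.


Doyle: BF = (D - 4)^2 * L / 16
Adjusted diameter = 17 - 4 = 13 in
(D-4)^2 = 13^2 = 169
BF = 169 * 10 / 16 = 106 BF

106


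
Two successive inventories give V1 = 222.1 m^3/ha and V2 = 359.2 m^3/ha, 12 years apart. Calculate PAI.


Formula: PAI = (V_T2 - V_T1) / (T2 - T1)
Volume increment = 359.2 - 222.1 = 137.1 m^3/ha
PAI = 137.1 / 12 = 11.43 m^3/ha/year

11.43


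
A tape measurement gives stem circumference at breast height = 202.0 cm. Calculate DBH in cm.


Formula: DBH = C / pi
DBH = 202.0 / pi
pi = 3.14159...
DBH = 64.3 cm

64.3


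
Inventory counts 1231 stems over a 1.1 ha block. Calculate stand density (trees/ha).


Formula: Stand Density = N_trees / Area_ha
Density = 1231 trees / 1.1 ha
Density = 1119 trees/ha

1119


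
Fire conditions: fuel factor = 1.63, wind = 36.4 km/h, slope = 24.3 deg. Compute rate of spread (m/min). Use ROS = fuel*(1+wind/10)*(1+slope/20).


Formula: ROS = fuel * (1 + wind/10) * (1 + slope/20)
Wind factor = 1 + 36.4/10 = 4.64
Slope factor = 1 + 24.3/20 = 2.215
ROS = 1.63 * 4.64 * 2.215 = 16.75 m/min

16.75


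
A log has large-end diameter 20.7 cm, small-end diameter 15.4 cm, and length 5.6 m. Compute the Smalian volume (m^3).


Smalian: V = (A1 + A2)/2 * L,  A = pi*(D/200)^2
A1 = pi*(20.7/200)^2 = 0.033654 m^2
A2 = pi*(15.4/200)^2 = 0.018627 m^2
V = (0.033654+0.018627)/2*5.6 = 0.1464 m^3

0.1464


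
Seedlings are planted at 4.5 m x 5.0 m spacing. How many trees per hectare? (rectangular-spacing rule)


Formula: TPH = 10000 m^2/ha / (spacing_x * spacing_y)
Area per tree = 4.5 m * 5.0 m = 22.5 m^2
TPH = 10000 / 22.5 = 444 trees/ha

444


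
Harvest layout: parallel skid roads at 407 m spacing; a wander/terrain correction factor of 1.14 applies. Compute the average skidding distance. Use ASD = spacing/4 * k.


Formula: ASD = (spacing / 4) * correction
Uncorrected distance = spacing / 4 = 407 / 4 = 101.75 m
ASD = 101.75 * 1.14 = 116 m

116


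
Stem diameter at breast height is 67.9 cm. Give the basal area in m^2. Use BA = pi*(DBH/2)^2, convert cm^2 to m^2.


Formula: BA = pi * (DBH/2)^2 / 10000  (cm^2 to m^2)
Radius = DBH/2 = 67.9/2 = 33.95 cm
BA = pi * 33.95^2 / 10000
   = 3621.0075 cm^2 / 10000
   = 0.3621 m^2

0.3621


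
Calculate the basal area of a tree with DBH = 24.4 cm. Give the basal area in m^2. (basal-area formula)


Formula: BA = pi * (DBH/2)^2 / 10000  (cm^2 to m^2)
Radius = DBH/2 = 24.4/2 = 12.2 cm
BA = pi * 12.2^2 / 10000
   = 467.5947 cm^2 / 10000
   = 0.0468 m^2

0.0468


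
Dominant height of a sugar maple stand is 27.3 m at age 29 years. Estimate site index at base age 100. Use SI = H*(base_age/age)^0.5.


Formula: SI = H_dom * (base_age / age)^0.5
Age ratio = 100 / 29 = 3.44828
sqrt(age_ratio) = 1.85695
SI = 27.3 * 1.85695 = 50.7 m

50.7


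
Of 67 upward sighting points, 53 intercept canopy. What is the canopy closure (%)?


Formula: Canopy closure = covered points / total points * 100
Closure = 53 / 67 * 100
Closure = 0.791 * 100 = 79.1%

79.1


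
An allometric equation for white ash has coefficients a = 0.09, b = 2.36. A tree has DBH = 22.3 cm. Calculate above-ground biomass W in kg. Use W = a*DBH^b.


Formula: W = a * DBH^b  (allometric power law)
DBH^b = 22.3^2.36 = 1520.5457
W = 0.09 * 1520.5457 = 136.8 kg

136.8


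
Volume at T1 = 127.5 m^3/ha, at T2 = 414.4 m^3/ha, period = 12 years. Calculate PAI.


Formula: PAI = (V_T2 - V_T1) / (T2 - T1)
Volume increment = 414.4 - 127.5 = 286.9 m^3/ha
PAI = 286.9 / 12 = 23.91 m^3/ha/year

23.91


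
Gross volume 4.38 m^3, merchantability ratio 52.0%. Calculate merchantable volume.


Formula: MV = V_total * (merchantable_pct / 100)
Merchantable fraction = 52.0% / 100 = 0.52
MV = 4.38 m^3 * 0.52 = 2.278 m^3

2.278


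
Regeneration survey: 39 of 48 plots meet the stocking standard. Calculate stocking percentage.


Formula: Stocking % = stocked plots / total plots * 100
Stocking = 39 / 48 * 100
Stocking = 0.8125 * 100 = 81.3%

81.3


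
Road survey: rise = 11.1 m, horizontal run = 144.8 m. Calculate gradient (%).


Formula: Gradient = rise / run * 100
Gradient = 11.1 / 144.8 * 100 = 7.7%

7.7


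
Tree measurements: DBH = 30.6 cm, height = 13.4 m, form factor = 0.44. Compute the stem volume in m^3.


Formula: V = pi * (DBH/200)^2 * H * ff
Radius = DBH/200 = 30.6/200 = 0.153 m
Radius^2 = 0.153^2 = 0.023409 m^2
V = pi * 0.023409 * 13.4 * 0.44
V = 0.434 m^3

0.434


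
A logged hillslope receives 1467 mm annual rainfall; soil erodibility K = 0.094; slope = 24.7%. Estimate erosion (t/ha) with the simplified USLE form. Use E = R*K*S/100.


Formula: E = R * K * S / 100  (simplified USLE)
R * K = 1467 * 0.094 = 137.898
E = 137.898 * 24.7 / 100 = 34.06 t/ha

34.06


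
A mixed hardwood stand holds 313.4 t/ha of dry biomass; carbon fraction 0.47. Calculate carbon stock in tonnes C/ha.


Formula: Carbon Stock = Biomass * Carbon Fraction
C = 313.4 t/ha * 0.47
C = 147.3 t C/ha

147.3


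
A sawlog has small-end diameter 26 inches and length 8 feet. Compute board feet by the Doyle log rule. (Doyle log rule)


Doyle: BF = (D - 4)^2 * L / 16
Adjusted diameter = 26 - 4 = 22 in
(D-4)^2 = 22^2 = 484
BF = 484 * 8 / 16 = 242 BF

242


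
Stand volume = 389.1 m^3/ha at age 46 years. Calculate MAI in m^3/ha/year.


Formula: MAI = Total Volume / Stand Age
MAI = 389.1 m^3/ha / 46 years
MAI = 8.46 m^3/ha/year

8.46


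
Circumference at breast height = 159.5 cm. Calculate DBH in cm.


Formula: DBH = C / pi
DBH = 159.5 / pi
pi = 3.14159...
DBH = 50.8 cm

50.8


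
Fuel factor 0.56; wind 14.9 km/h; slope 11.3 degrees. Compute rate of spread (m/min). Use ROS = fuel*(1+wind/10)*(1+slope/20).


Formula: ROS = fuel * (1 + wind/10) * (1 + slope/20)
Wind factor = 1 + 14.9/10 = 2.49
Slope factor = 1 + 11.3/20 = 1.565
ROS = 0.56 * 2.49 * 1.565 = 2.18 m/min

2.18


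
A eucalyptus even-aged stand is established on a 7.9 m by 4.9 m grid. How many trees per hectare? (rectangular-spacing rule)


Formula: TPH = 10000 m^2/ha / (spacing_x * spacing_y)
Area per tree = 7.9 m * 4.9 m = 38.71 m^2
TPH = 10000 / 38.71 = 258 trees/ha

258


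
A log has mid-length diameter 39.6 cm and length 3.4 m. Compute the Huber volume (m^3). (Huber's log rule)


Huber: V = Am * L,  Am = pi*(Dm/200)^2
Am = pi*(39.6/200)^2 = 0.123163 m^2
V = 0.123163*3.4 = 0.4188 m^3

0.4188


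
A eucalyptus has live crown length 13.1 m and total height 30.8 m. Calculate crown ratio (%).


Formula: Crown Ratio = (Crown Length / Total Height) * 100
CR = (13.1 m / 30.8 m) * 100
CR = 0.4253 * 100 = 42.5%

42.5


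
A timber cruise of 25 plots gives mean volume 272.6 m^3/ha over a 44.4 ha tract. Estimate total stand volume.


Formula: Total Volume = Mean Volume per ha * Total Area
Total Volume = 272.6 m^3/ha * 44.4 ha
Total Volume = 12103 m^3

12103


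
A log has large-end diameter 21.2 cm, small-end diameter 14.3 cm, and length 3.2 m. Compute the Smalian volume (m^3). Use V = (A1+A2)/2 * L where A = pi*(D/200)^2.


Smalian: V = (A1 + A2)/2 * L,  A = pi*(D/200)^2
A1 = pi*(21.2/200)^2 = 0.035299 m^2
A2 = pi*(14.3/200)^2 = 0.016061 m^2
V = (0.035299+0.016061)/2*3.2 = 0.0822 m^3

0.0822


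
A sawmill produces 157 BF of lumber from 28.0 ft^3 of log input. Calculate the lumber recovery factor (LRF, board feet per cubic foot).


Formula: LRF = Lumber Output (BF) / Log Input (ft^3)
LRF = 157 BF / 28.0 ft^3
LRF = 5.61 BF/ft^3

5.61


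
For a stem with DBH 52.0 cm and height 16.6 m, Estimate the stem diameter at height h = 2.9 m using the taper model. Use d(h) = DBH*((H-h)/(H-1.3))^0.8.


Taper: d(h) = DBH * ((H - h) / (H - 1.3))^0.8
Numerator = H - h = 16.6 - 2.9 = 13.7 m
Denominator = H - 1.3 = 16.6 - 1.3 = 15.3 m
Ratio = 13.7 / 15.3 = 0.89542
d = 52.0 * 0.89542^0.8 = 47.6 cm

47.6


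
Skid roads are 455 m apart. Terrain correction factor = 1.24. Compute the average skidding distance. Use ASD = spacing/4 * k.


Formula: ASD = (spacing / 4) * correction
Uncorrected distance = spacing / 4 = 455 / 4 = 113.75 m
ASD = 113.75 * 1.24 = 141 m

141


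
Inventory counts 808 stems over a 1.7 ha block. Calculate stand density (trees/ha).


Formula: Stand Density = N_trees / Area_ha
Density = 808 trees / 1.7 ha
Density = 475 trees/ha

475


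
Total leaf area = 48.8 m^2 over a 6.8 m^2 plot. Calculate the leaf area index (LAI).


Formula: LAI = total leaf area / ground area  (dimensionless)
LAI = 48.8 m^2 / 6.8 m^2
LAI = 7.18

7.18


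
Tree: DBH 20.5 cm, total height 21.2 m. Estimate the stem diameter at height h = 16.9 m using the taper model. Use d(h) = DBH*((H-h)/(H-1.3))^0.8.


Taper: d(h) = DBH * ((H - h) / (H - 1.3))^0.8
Numerator = H - h = 21.2 - 16.9 = 4.3 m
Denominator = H - 1.3 = 21.2 - 1.3 = 19.9 m
Ratio = 4.3 / 19.9 = 0.21608
d = 20.5 * 0.21608^0.8 = 6.0 cm

6.0
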